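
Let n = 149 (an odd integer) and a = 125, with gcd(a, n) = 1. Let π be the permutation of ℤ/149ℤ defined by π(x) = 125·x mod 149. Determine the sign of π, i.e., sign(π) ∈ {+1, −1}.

+1

Trace 85: π^k(85) = [85, 46, 88, 123, 28, 73, 36] for k=0..6.
Cycle type of π: 37×4 + 1; total 5 cycles.
n − c = 149 − 5 = 144; sign = (−1)^144 = +1.
The Jacobi symbol (125|149) = +1 (Zolotarev) agrees.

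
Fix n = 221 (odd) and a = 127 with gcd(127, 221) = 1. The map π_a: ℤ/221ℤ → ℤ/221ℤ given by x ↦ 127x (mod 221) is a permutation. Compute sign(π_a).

Orbit of 152 under x↦127x: [152, 77, 55, 134, 1, 127, 217]… (length divides ord_221(127)).
Cycle lengths of π_127 on ℤ/221ℤ: [24, 24, 24, 24, 24, 24, 24, 24, 8, 8, 6, 6, 1]; 13 cycles in total.
n − c = 221 − 13 = 208; sign = (−1)^208 = +1.
Zolotarev: (127|221) = +1, matching the cycle-count sign.

+1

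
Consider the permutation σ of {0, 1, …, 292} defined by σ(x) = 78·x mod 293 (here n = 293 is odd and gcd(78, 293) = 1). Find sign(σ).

Start at x=100: 100 → 182 → 132 → 41 → 268 → 101 → 260 → … (one orbit).
Decompose π into cycles: lengths [292, 1] (2 cycles, including the fixed point 0).
2 cycles on 293: each ℓ→(−1)^(ℓ−1), product (−1)^291 = -1.
Via Zolotarev, sign(π_{78}) = (78|293) = -1.

-1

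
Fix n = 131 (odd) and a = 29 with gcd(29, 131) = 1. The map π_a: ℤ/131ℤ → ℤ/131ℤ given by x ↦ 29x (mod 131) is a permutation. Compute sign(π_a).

Orbit of 88 under x↦29x: [88, 63, 124, 59, 8, 101, 47]… (length divides ord_131(29)).
Cycle lengths of π_29 on ℤ/131ℤ: [130, 1]; 2 cycles in total.
sign(π) = (−1)^{n − #cycles} = (−1)^{131−2} = (−1)^129 = -1.

-1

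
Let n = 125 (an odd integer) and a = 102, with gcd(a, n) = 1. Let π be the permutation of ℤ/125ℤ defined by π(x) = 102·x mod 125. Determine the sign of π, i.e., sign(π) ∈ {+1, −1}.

Orbit of 19 under x↦102x: [19, 63, 51, 77, 104, 108, 16]… (length divides ord_125(102)).
π_102 has 4 disjoint cycles with lengths [100, 20, 4, 1] on {0,…,124}.
125 − 4 = 121 transpositions; sign(π) = (−1)^121 = -1.
Zolotarev: (102|125) = -1, matching the cycle-count sign.

-1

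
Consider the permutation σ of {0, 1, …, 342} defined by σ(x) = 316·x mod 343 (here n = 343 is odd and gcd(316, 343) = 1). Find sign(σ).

+1

Orbit of 295 under x↦316x: [295, 267, 337, 162, 85, 106, 225]… (length divides ord_343(316)).
The orbit structure of x ↦ 316x mod 343: 19 orbits of sizes [49, 49, 49, 49, 49, 49, 7, 7, 7, 7, 7, 7, 1, 1, 1, 1, 1, 1, 1].
Σ(ℓ_i−1) = 343−19 = 324; sign = (−1)^324 = +1.
Check: (316/343) = +1 by Zolotarev.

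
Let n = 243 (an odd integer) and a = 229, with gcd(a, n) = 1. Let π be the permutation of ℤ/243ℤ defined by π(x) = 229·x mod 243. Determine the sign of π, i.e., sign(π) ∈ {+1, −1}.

+1

Trace 205: π^k(205) = [205, 46, 85, 25, 136, 40, 169] for k=0..6.
11 cycles of lengths [81, 81, 27, 27, 9, 9, 3, 3, 1, 1, 1].
243 − 11 = 232 transpositions; sign(π) = (−1)^232 = +1.
Via Zolotarev, sign(π_{229}) = (229|243) = +1.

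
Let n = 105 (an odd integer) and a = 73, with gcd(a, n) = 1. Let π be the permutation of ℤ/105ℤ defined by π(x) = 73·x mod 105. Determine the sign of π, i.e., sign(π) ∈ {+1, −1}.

+1

Trace 79: π^k(79) = [79, 97, 46, 103, 64, 52, 16] for k=0..6.
Cycle type of π: 12×6 + 6×3 + 4×3 + 1×3; total 15 cycles.
105 − 15 = 90 transpositions; sign(π) = (−1)^90 = +1.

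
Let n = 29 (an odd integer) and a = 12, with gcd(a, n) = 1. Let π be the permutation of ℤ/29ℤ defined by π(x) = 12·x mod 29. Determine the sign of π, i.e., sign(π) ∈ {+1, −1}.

-1

Orbit of 12 under x↦12x: [12, 28, 17, 1]… (length divides ord_29(12)).
8 cycles of lengths [4, 4, 4, 4, 4, 4, 4, 1].
8 cycles on 29: each ℓ→(−1)^(ℓ−1), product (−1)^21 = -1.
Zolotarev: (12|29) = -1, matching the cycle-count sign.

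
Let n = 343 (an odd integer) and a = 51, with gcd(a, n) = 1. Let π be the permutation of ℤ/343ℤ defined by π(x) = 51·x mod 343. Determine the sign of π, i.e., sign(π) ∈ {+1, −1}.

+1

Orbit of 57 under x↦51x: [57, 163, 81, 15, 79, 256, 22]… (length divides ord_343(51)).
π_51 has 7 disjoint cycles with lengths [147, 147, 21, 21, 3, 3, 1] on {0,…,342}.
n − c = 343 − 7 = 336; sign = (−1)^336 = +1.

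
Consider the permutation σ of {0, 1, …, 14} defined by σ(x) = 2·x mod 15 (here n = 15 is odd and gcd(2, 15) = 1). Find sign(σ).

+1

Start at x=8: 8 → 1 → 2 → 4 → 8 (one orbit).
π_2 has 5 disjoint cycles with lengths [4, 4, 4, 2, 1] on {0,…,14}.
Σ(ℓ_i−1) = 15−5 = 10; sign = (−1)^10 = +1.
Check: (2/15) = +1 by Zolotarev.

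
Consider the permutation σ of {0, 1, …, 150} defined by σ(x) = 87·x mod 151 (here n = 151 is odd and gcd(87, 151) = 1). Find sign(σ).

-1

Orbit of 143 under x↦87x: [143, 59, 150, 64, 132, 8, 92]… (length divides ord_151(87)).
The orbit structure of x ↦ 87x mod 151: 16 orbits of sizes [10, 10, 10, 10, 10, 10, 10, 10, 10, 10, 10, 10, 10, 10, 10, 1].
151 − 16 = 135 transpositions; sign(π) = (−1)^135 = -1.
Check: (87/151) = -1 by Zolotarev.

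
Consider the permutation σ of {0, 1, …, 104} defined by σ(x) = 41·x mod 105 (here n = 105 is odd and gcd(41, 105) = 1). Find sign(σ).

Start at x=41: 41 → 1 → 41 (one orbit).
Decompose π into cycles: lengths [2, 2, 2, 2, 2, 2, 2, 2, 2, 2, 2, 2, 2, 2, 2, 2, 2, 2, 2, 2, 2, 2, 2, 2, 2, 2, 2, 2, 2, 2, 2, 2, 2, 2, 2, 2, 2, 2, 2, 2, 2, 2, 2, 2, 2, 2, 2, 2, 2, 2, 1, 1, 1, 1, 1] (55 cycles, including the fixed point 0).
Σ(ℓ_i−1) = 105−55 = 50; sign = (−1)^50 = +1.

+1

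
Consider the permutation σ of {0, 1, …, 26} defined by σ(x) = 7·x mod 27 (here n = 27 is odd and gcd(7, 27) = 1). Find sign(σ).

+1

Start at x=4: 4 → 1 → 7 → 22 → 19 → 25 → 13 → … (one orbit).
Cycle type of π: 9×2 + 3×2 + 1×3; total 7 cycles.
n − c = 27 − 7 = 20; sign = (−1)^20 = +1.
The Jacobi symbol (7|27) = +1 (Zolotarev) agrees.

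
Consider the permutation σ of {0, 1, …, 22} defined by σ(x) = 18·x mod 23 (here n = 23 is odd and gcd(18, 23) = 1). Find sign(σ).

+1

Start at x=18: 18 → 2 → 13 → 4 → 3 → 8 → 6 → … (one orbit).
Decompose π into cycles: lengths [11, 11, 1] (3 cycles, including the fixed point 0).
n − c = 23 − 3 = 20; sign = (−1)^20 = +1.
Check: (18/23) = +1 by Zolotarev.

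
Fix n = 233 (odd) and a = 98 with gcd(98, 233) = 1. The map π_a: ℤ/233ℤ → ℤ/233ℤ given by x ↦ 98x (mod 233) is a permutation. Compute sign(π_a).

+1

Start at x=187: 187 → 152 → 217 → 63 → 116 → 184 → 91 → … (one orbit).
Cycle type of π: 58×4 + 1; total 5 cycles.
sign(π) = (−1)^{n − #cycles} = (−1)^{233−5} = (−1)^228 = +1.
(98|233)_J = +1 (Zolotarev's lemma cross-check).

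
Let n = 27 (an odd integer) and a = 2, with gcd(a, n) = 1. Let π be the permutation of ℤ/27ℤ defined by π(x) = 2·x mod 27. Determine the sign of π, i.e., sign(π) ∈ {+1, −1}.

Trace 23: π^k(23) = [23, 19, 11, 22, 17, 7, 14] for k=0..6.
4 cycles of lengths [18, 6, 2, 1].
27 − 4 = 23 transpositions; sign(π) = (−1)^23 = -1.
Zolotarev: (2|27) = -1, matching the cycle-count sign.

-1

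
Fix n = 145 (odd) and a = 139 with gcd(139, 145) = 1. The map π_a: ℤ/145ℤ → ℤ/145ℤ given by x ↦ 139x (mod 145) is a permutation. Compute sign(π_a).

Trace 94: π^k(94) = [94, 16, 49, 141, 24, 1, 139] for k=0..6.
π_139 has 15 disjoint cycles with lengths [14, 14, 14, 14, 14, 14, 14, 14, 7, 7, 7, 7, 2, 2, 1] on {0,…,144}.
With 15 cycles on 145 points, sign = (−1)^{145−15} = +1.

+1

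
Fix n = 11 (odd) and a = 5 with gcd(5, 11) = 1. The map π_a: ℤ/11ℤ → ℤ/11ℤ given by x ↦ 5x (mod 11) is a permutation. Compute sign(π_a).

+1

Orbit of 3 under x↦5x: [3, 4, 9, 1, 5]… (length divides ord_11(5)).
The orbit structure of x ↦ 5x mod 11: 3 orbits of sizes [5, 5, 1].
Σ(ℓ_i−1) = 11−3 = 8; sign = (−1)^8 = +1.
The Jacobi symbol (5|11) = +1 (Zolotarev) agrees.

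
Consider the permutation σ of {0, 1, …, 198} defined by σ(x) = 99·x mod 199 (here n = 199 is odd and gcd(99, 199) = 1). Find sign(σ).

-1

Trace 174: π^k(174) = [174, 112, 143, 28, 185, 7, 96] for k=0..6.
2 cycles of lengths [198, 1].
With 2 cycles on 199 points, sign = (−1)^{199−2} = -1.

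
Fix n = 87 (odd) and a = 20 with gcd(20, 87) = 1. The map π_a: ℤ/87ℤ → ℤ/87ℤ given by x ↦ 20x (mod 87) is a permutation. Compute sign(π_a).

-1

Orbit of 7 under x↦20x: [7, 53, 16, 59, 49, 23, 25]… (length divides ord_87(20)).
Decompose π into cycles: lengths [14, 14, 14, 14, 7, 7, 7, 7, 2, 1] (10 cycles, including the fixed point 0).
87 − 10 = 77 transpositions; sign(π) = (−1)^77 = -1.
(20|87)_J = -1 (Zolotarev's lemma cross-check).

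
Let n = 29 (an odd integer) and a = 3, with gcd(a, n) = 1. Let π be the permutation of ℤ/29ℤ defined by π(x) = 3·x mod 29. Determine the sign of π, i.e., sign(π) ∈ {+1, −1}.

Trace 27: π^k(27) = [27, 23, 11, 4, 12, 7, 21] for k=0..6.
Cycle lengths of π_3 on ℤ/29ℤ: [28, 1]; 2 cycles in total.
29 − 2 = 27 transpositions; sign(π) = (−1)^27 = -1.
(3|29)_J = -1 (Zolotarev's lemma cross-check).

-1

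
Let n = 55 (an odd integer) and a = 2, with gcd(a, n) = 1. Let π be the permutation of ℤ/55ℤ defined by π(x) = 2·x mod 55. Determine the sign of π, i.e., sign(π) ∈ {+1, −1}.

+1

Orbit of 26 under x↦2x: [26, 52, 49, 43, 31, 7, 14]… (length divides ord_55(2)).
Decompose π into cycles: lengths [20, 20, 10, 4, 1] (5 cycles, including the fixed point 0).
With 5 cycles on 55 points, sign = (−1)^{55−5} = +1.
(2|55)_J = +1 (Zolotarev's lemma cross-check).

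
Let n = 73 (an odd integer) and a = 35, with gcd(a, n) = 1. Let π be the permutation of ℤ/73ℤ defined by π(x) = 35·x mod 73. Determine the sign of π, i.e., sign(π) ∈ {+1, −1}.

+1

Trace 50: π^k(50) = [50, 71, 3, 32, 25, 72, 38] for k=0..6.
π_35 has 3 disjoint cycles with lengths [36, 36, 1] on {0,…,72}.
Σ(ℓ_i−1) = 73−3 = 70; sign = (−1)^70 = +1.
(35|73)_J = +1 (Zolotarev's lemma cross-check).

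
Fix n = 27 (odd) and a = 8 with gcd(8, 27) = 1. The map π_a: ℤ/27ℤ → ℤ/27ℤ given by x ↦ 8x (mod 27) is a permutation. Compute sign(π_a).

Start at x=10: 10 → 26 → 19 → 17 → 1 → 8 → 10 (one orbit).
Decompose π into cycles: lengths [6, 6, 6, 2, 2, 2, 2, 1] (8 cycles, including the fixed point 0).
27 − 8 = 19 transpositions; sign(π) = (−1)^19 = -1.

-1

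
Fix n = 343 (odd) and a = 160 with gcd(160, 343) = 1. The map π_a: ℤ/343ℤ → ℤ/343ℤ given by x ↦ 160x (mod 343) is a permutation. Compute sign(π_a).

-1

Orbit of 286 under x↦160x: [286, 141, 265, 211, 146, 36, 272]… (length divides ord_343(160)).
10 cycles of lengths [98, 98, 98, 14, 14, 14, 2, 2, 2, 1].
sign(π) = (−1)^{n − #cycles} = (−1)^{343−10} = (−1)^333 = -1.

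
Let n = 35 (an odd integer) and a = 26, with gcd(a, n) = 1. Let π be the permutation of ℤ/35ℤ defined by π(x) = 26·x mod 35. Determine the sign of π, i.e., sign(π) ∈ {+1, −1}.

-1

Trace 31: π^k(31) = [31, 1, 26, 11, 6, 16] for k=0..5.
Cycle type of π: 6×5 + 1×5; total 10 cycles.
10 cycles on 35: each ℓ→(−1)^(ℓ−1), product (−1)^25 = -1.
The Jacobi symbol (26|35) = -1 (Zolotarev) agrees.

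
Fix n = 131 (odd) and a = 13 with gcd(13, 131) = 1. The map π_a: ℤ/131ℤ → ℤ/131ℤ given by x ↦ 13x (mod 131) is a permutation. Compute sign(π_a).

+1

Trace 80: π^k(80) = [80, 123, 27, 89, 109, 107, 81] for k=0..6.
π_13 has 3 disjoint cycles with lengths [65, 65, 1] on {0,…,130}.
Σ(ℓ_i−1) = 131−3 = 128; sign = (−1)^128 = +1.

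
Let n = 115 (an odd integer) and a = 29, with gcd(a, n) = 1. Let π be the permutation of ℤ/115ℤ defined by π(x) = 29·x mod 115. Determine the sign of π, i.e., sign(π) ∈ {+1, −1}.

+1

Start at x=4: 4 → 1 → 29 → 36 → 9 → 31 → 94 → … (one orbit).
Decompose π into cycles: lengths [22, 22, 22, 22, 11, 11, 2, 2, 1] (9 cycles, including the fixed point 0).
With 9 cycles on 115 points, sign = (−1)^{115−9} = +1.
Check: (29/115) = +1 by Zolotarev.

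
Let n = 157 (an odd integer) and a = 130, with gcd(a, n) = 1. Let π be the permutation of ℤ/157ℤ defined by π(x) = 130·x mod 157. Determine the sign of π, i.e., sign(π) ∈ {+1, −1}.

+1

Start at x=75: 75 → 16 → 39 → 46 → 14 → 93 → 1 → … (one orbit).
Decompose π into cycles: lengths [13, 13, 13, 13, 13, 13, 13, 13, 13, 13, 13, 13, 1] (13 cycles, including the fixed point 0).
Σ(ℓ_i−1) = 157−13 = 144; sign = (−1)^144 = +1.
Zolotarev: (130|157) = +1, matching the cycle-count sign.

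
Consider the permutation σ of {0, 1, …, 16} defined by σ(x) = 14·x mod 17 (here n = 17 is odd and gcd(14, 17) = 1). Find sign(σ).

Start at x=3: 3 → 8 → 10 → 4 → 5 → 2 → 11 → … (one orbit).
Cycle lengths of π_14 on ℤ/17ℤ: [16, 1]; 2 cycles in total.
2 cycles on 17: each ℓ→(−1)^(ℓ−1), product (−1)^15 = -1.
(14|17)_J = -1 (Zolotarev's lemma cross-check).

-1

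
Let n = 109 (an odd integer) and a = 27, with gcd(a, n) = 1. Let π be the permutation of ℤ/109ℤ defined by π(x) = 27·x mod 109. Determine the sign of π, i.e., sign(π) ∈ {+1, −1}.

+1

Orbit of 75 under x↦27x: [75, 63, 66, 38, 45, 16, 105]… (length divides ord_109(27)).
Cycle lengths of π_27 on ℤ/109ℤ: [9, 9, 9, 9, 9, 9, 9, 9, 9, 9, 9, 9, 1]; 13 cycles in total.
Σ(ℓ_i−1) = 109−13 = 96; sign = (−1)^96 = +1.
Zolotarev: (27|109) = +1, matching the cycle-count sign.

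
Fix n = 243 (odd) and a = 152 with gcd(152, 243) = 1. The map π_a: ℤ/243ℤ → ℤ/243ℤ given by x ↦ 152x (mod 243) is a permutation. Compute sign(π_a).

-1

Orbit of 143 under x↦152x: [143, 109, 44, 127, 107, 226, 89]… (length divides ord_243(152)).
The orbit structure of x ↦ 152x mod 243: 14 orbits of sizes [54, 54, 54, 18, 18, 18, 6, 6, 6, 2, 2, 2, 2, 1].
With 14 cycles on 243 points, sign = (−1)^{243−14} = -1.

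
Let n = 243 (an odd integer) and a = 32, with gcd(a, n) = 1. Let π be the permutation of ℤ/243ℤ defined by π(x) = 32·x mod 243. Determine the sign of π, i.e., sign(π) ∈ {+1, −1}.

-1

Start at x=112: 112 → 182 → 235 → 230 → 70 → 53 → 238 → … (one orbit).
π_32 has 6 disjoint cycles with lengths [162, 54, 18, 6, 2, 1] on {0,…,242}.
Σ(ℓ_i−1) = 243−6 = 237; sign = (−1)^237 = -1.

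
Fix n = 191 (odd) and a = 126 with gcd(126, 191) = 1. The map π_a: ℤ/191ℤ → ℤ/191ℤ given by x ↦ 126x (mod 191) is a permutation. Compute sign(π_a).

Trace 104: π^k(104) = [104, 116, 100, 185, 8, 53, 184] for k=0..6.
π_126 has 2 disjoint cycles with lengths [190, 1] on {0,…,190}.
n − c = 191 − 2 = 189; sign = (−1)^189 = -1.
Zolotarev: (126|191) = -1, matching the cycle-count sign.

-1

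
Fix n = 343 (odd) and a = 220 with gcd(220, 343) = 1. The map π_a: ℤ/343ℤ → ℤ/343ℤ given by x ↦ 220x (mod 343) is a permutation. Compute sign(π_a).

-1

Start at x=36: 36 → 31 → 303 → 118 → 235 → 250 → 120 → … (one orbit).
Cycle type of π: 294 + 42 + 6 + 1; total 4 cycles.
Σ(ℓ_i−1) = 343−4 = 339; sign = (−1)^339 = -1.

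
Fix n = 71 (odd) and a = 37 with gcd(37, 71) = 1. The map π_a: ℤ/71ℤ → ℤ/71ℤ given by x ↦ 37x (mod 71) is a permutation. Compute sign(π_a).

Start at x=45: 45 → 32 → 48 → 1 → 37 → 20 → 30 → 45 (one orbit).
Cycle type of π: 7×10 + 1; total 11 cycles.
With 11 cycles on 71 points, sign = (−1)^{71−11} = +1.
(37|71)_J = +1 (Zolotarev's lemma cross-check).

+1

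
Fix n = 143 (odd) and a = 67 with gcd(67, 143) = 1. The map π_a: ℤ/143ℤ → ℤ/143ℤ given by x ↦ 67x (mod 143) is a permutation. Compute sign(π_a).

-1

Orbit of 45 under x↦67x: [45, 12, 89, 100, 122, 23, 111]… (length divides ord_143(67)).
Decompose π into cycles: lengths [12, 12, 12, 12, 12, 12, 12, 12, 12, 12, 12, 1, 1, 1, 1, 1, 1, 1, 1, 1, 1, 1] (22 cycles, including the fixed point 0).
22 cycles on 143: each ℓ→(−1)^(ℓ−1), product (−1)^121 = -1.
Check: (67/143) = -1 by Zolotarev.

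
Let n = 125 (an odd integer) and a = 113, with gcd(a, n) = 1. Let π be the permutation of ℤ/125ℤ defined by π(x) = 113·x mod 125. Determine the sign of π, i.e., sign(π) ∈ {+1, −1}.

Start at x=63: 63 → 119 → 72 → 11 → 118 → 84 → 117 → … (one orbit).
π_113 has 4 disjoint cycles with lengths [100, 20, 4, 1] on {0,…,124}.
sign(π) = (−1)^{n − #cycles} = (−1)^{125−4} = (−1)^121 = -1.
Zolotarev: (113|125) = -1, matching the cycle-count sign.

-1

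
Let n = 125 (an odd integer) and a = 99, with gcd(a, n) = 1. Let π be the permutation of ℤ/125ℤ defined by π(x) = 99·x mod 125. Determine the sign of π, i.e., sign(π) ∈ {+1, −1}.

+1

Orbit of 124 under x↦99x: [124, 26, 74, 76, 24, 1, 99]… (length divides ord_125(99)).
Cycle type of π: 10×10 + 2×12 + 1; total 23 cycles.
With 23 cycles on 125 points, sign = (−1)^{125−23} = +1.
The Jacobi symbol (99|125) = +1 (Zolotarev) agrees.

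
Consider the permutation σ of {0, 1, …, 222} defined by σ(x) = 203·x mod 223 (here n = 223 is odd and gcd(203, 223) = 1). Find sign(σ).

+1

Orbit of 211 under x↦203x: [211, 17, 106, 110, 30, 69, 181]… (length divides ord_223(203)).
Cycle type of π: 111×2 + 1; total 3 cycles.
3 cycles on 223: each ℓ→(−1)^(ℓ−1), product (−1)^220 = +1.
Zolotarev: (203|223) = +1, matching the cycle-count sign.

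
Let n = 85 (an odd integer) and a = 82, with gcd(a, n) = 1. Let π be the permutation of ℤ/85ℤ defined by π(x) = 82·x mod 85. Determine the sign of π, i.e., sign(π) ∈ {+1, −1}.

Trace 58: π^k(58) = [58, 81, 12, 49, 23, 16, 37] for k=0..6.
7 cycles of lengths [16, 16, 16, 16, 16, 4, 1].
sign(π) = (−1)^{n − #cycles} = (−1)^{85−7} = (−1)^78 = +1.
The Jacobi symbol (82|85) = +1 (Zolotarev) agrees.

+1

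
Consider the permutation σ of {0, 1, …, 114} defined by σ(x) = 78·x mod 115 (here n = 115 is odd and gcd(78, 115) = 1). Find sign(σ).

-1

Start at x=3: 3 → 4 → 82 → 71 → 18 → 24 → 32 → … (one orbit).
Cycle type of π: 44×2 + 11×2 + 4 + 1; total 6 cycles.
6 cycles on 115: each ℓ→(−1)^(ℓ−1), product (−1)^109 = -1.
Check: (78/115) = -1 by Zolotarev.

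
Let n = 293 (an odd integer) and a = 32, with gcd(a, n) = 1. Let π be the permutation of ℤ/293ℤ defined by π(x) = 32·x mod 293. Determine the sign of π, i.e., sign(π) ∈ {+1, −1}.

Orbit of 178 under x↦32x: [178, 129, 26, 246, 254, 217, 205]… (length divides ord_293(32)).
Cycle type of π: 292 + 1; total 2 cycles.
sign(π) = (−1)^{n − #cycles} = (−1)^{293−2} = (−1)^291 = -1.

-1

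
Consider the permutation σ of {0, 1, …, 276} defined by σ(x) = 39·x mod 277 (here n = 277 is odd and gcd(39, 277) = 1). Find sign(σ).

Orbit of 188 under x↦39x: [188, 130, 84, 229, 67, 120, 248]… (length divides ord_277(39)).
The orbit structure of x ↦ 39x mod 277: 3 orbits of sizes [138, 138, 1].
3 cycles on 277: each ℓ→(−1)^(ℓ−1), product (−1)^274 = +1.

+1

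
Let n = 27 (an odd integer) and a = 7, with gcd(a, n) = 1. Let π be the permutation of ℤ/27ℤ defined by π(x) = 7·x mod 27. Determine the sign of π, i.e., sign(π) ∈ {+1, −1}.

Orbit of 13 under x↦7x: [13, 10, 16, 4, 1, 7, 22]… (length divides ord_27(7)).
The orbit structure of x ↦ 7x mod 27: 7 orbits of sizes [9, 9, 3, 3, 1, 1, 1].
Σ(ℓ_i−1) = 27−7 = 20; sign = (−1)^20 = +1.

+1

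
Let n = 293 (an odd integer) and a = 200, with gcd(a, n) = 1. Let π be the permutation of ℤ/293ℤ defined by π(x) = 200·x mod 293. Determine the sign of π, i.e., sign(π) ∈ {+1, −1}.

-1

Orbit of 246 under x↦200x: [246, 269, 181, 161, 263, 153, 128]… (length divides ord_293(200)).
Cycle type of π: 292 + 1; total 2 cycles.
Σ(ℓ_i−1) = 293−2 = 291; sign = (−1)^291 = -1.
Check: (200/293) = -1 by Zolotarev.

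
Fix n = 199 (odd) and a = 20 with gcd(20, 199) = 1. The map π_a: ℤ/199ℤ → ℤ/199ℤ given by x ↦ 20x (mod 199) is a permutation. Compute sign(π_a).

Start at x=65: 65 → 106 → 130 → 13 → 61 → 26 → 122 → … (one orbit).
Cycle type of π: 99×2 + 1; total 3 cycles.
Σ(ℓ_i−1) = 199−3 = 196; sign = (−1)^196 = +1.

+1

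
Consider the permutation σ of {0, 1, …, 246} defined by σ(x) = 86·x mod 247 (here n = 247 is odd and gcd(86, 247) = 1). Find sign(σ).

Orbit of 200 under x↦86x: [200, 157, 164, 25, 174, 144, 34]… (length divides ord_247(86)).
11 cycles of lengths [36, 36, 36, 36, 36, 36, 18, 4, 4, 4, 1].
With 11 cycles on 247 points, sign = (−1)^{247−11} = +1.
Check: (86/247) = +1 by Zolotarev.

+1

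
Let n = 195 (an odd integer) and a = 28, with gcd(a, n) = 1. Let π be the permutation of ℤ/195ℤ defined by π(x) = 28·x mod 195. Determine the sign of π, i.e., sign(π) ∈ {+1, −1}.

+1

Trace 28: π^k(28) = [28, 4, 112, 16, 58, 64, 37] for k=0..6.
The orbit structure of x ↦ 28x mod 195: 21 orbits of sizes [12, 12, 12, 12, 12, 12, 12, 12, 12, 12, 12, 12, 12, 12, 12, 4, 4, 4, 1, 1, 1].
195 − 21 = 174 transpositions; sign(π) = (−1)^174 = +1.
Zolotarev: (28|195) = +1, matching the cycle-count sign.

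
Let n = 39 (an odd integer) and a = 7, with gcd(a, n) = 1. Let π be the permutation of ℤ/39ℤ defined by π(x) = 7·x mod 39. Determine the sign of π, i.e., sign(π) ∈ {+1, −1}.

Orbit of 4 under x↦7x: [4, 28, 1, 7, 10, 31, 22]… (length divides ord_39(7)).
Decompose π into cycles: lengths [12, 12, 12, 1, 1, 1] (6 cycles, including the fixed point 0).
39 − 6 = 33 transpositions; sign(π) = (−1)^33 = -1.
The Jacobi symbol (7|39) = -1 (Zolotarev) agrees.

-1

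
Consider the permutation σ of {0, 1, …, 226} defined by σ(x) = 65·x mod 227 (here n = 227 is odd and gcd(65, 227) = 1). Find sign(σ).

+1

Orbit of 173 under x↦65x: [173, 122, 212, 160, 185, 221, 64]… (length divides ord_227(65)).
Cycle lengths of π_65 on ℤ/227ℤ: [113, 113, 1]; 3 cycles in total.
Σ(ℓ_i−1) = 227−3 = 224; sign = (−1)^224 = +1.
Zolotarev: (65|227) = +1, matching the cycle-count sign.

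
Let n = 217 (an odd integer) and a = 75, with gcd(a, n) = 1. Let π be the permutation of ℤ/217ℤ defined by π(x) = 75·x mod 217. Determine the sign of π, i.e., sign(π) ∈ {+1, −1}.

Trace 17: π^k(17) = [17, 190, 145, 25, 139, 9, 24] for k=0..6.
9 cycles of lengths [30, 30, 30, 30, 30, 30, 30, 6, 1].
Σ(ℓ_i−1) = 217−9 = 208; sign = (−1)^208 = +1.

+1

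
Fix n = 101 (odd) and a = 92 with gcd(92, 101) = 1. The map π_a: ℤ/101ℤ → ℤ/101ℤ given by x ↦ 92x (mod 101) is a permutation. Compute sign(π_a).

Start at x=24: 24 → 87 → 25 → 78 → 5 → 56 → 1 → … (one orbit).
The orbit structure of x ↦ 92x mod 101: 5 orbits of sizes [25, 25, 25, 25, 1].
101 − 5 = 96 transpositions; sign(π) = (−1)^96 = +1.

+1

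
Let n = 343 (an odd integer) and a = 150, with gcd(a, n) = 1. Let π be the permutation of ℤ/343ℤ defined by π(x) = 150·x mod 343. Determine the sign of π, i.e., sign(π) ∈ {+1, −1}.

-1

Trace 289: π^k(289) = [289, 132, 249, 306, 281, 304, 324] for k=0..6.
Decompose π into cycles: lengths [294, 42, 6, 1] (4 cycles, including the fixed point 0).
4 cycles on 343: each ℓ→(−1)^(ℓ−1), product (−1)^339 = -1.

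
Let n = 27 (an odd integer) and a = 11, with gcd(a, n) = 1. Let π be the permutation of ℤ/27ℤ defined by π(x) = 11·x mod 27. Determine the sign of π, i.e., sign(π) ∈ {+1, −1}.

Trace 20: π^k(20) = [20, 4, 17, 25, 5, 1, 11] for k=0..6.
Decompose π into cycles: lengths [18, 6, 2, 1] (4 cycles, including the fixed point 0).
With 4 cycles on 27 points, sign = (−1)^{27−4} = -1.
Zolotarev: (11|27) = -1, matching the cycle-count sign.

-1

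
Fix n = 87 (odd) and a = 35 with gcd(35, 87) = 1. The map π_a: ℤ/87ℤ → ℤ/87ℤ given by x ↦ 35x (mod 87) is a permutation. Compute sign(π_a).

Start at x=82: 82 → 86 → 52 → 80 → 16 → 38 → 25 → … (one orbit).
π_35 has 8 disjoint cycles with lengths [14, 14, 14, 14, 14, 14, 2, 1] on {0,…,86}.
With 8 cycles on 87 points, sign = (−1)^{87−8} = -1.
Check: (35/87) = -1 by Zolotarev.

-1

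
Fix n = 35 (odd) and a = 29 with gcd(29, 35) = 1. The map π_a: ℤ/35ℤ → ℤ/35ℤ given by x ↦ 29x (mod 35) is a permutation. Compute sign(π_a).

Start at x=1: 1 → 29 → 1 (one orbit).
π_29 has 21 disjoint cycles with lengths [2, 2, 2, 2, 2, 2, 2, 2, 2, 2, 2, 2, 2, 2, 1, 1, 1, 1, 1, 1, 1] on {0,…,34}.
With 21 cycles on 35 points, sign = (−1)^{35−21} = +1.
Via Zolotarev, sign(π_{29}) = (29|35) = +1.

+1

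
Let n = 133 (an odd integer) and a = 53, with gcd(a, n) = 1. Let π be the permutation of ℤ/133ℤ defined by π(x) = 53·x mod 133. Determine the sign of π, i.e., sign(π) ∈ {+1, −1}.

Trace 4: π^k(4) = [4, 79, 64, 67, 93, 8, 25] for k=0..6.
Decompose π into cycles: lengths [18, 18, 18, 18, 18, 18, 18, 3, 3, 1] (10 cycles, including the fixed point 0).
10 cycles on 133: each ℓ→(−1)^(ℓ−1), product (−1)^123 = -1.

-1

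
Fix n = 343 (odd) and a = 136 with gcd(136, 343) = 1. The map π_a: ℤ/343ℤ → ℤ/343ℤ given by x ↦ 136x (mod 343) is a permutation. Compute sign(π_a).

Trace 286: π^k(286) = [286, 137, 110, 211, 227, 2, 272] for k=0..6.
The orbit structure of x ↦ 136x mod 343: 4 orbits of sizes [294, 42, 6, 1].
With 4 cycles on 343 points, sign = (−1)^{343−4} = -1.

-1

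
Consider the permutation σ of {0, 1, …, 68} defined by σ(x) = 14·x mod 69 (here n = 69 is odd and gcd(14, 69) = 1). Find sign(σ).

+1

Orbit of 44 under x↦14x: [44, 64, 68, 55, 11, 16, 17]… (length divides ord_69(14)).
π_14 has 5 disjoint cycles with lengths [22, 22, 22, 2, 1] on {0,…,68}.
With 5 cycles on 69 points, sign = (−1)^{69−5} = +1.
Zolotarev: (14|69) = +1, matching the cycle-count sign.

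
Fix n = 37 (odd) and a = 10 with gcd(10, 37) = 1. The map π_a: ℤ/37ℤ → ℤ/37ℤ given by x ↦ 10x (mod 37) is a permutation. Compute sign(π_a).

+1

Orbit of 26 under x↦10x: [26, 1, 10]… (length divides ord_37(10)).
Decompose π into cycles: lengths [3, 3, 3, 3, 3, 3, 3, 3, 3, 3, 3, 3, 1] (13 cycles, including the fixed point 0).
37 − 13 = 24 transpositions; sign(π) = (−1)^24 = +1.
Zolotarev: (10|37) = +1, matching the cycle-count sign.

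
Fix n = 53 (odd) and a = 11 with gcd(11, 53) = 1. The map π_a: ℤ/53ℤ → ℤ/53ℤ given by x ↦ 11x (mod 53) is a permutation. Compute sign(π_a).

+1

Trace 4: π^k(4) = [4, 44, 7, 24, 52, 42, 38] for k=0..6.
π_11 has 3 disjoint cycles with lengths [26, 26, 1] on {0,…,52}.
With 3 cycles on 53 points, sign = (−1)^{53−3} = +1.
Via Zolotarev, sign(π_{11}) = (11|53) = +1.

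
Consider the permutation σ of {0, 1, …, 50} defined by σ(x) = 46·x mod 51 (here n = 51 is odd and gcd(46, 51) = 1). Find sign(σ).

-1

Orbit of 16 under x↦46x: [16, 22, 43, 40, 4, 31, 49]… (length divides ord_51(46)).
Decompose π into cycles: lengths [16, 16, 16, 1, 1, 1] (6 cycles, including the fixed point 0).
With 6 cycles on 51 points, sign = (−1)^{51−6} = -1.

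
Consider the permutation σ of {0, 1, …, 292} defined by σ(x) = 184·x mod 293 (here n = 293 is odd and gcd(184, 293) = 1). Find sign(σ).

+1

Start at x=55: 55 → 158 → 65 → 240 → 210 → 257 → 115 → … (one orbit).
π_184 has 3 disjoint cycles with lengths [146, 146, 1] on {0,…,292}.
sign(π) = (−1)^{n − #cycles} = (−1)^{293−3} = (−1)^290 = +1.
Zolotarev: (184|293) = +1, matching the cycle-count sign.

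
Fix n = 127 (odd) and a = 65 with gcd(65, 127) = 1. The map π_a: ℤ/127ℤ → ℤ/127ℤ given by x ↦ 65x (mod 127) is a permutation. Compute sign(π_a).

-1

Orbit of 72 under x↦65x: [72, 108, 35, 116, 47, 7, 74]… (length divides ord_127(65)).
Decompose π into cycles: lengths [126, 1] (2 cycles, including the fixed point 0).
Σ(ℓ_i−1) = 127−2 = 125; sign = (−1)^125 = -1.
Via Zolotarev, sign(π_{65}) = (65|127) = -1.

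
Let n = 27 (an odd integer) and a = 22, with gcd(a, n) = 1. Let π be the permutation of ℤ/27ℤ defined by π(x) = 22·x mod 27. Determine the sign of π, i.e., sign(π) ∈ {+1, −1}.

+1

Orbit of 19 under x↦22x: [19, 13, 16, 1, 22, 25, 10]… (length divides ord_27(22)).
7 cycles of lengths [9, 9, 3, 3, 1, 1, 1].
Σ(ℓ_i−1) = 27−7 = 20; sign = (−1)^20 = +1.
Check: (22/27) = +1 by Zolotarev.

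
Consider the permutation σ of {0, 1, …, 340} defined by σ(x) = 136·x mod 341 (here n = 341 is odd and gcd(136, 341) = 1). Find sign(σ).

-1

Trace 141: π^k(141) = [141, 80, 309, 81, 104, 163, 3] for k=0..6.
14 cycles of lengths [30, 30, 30, 30, 30, 30, 30, 30, 30, 30, 30, 5, 5, 1].
sign(π) = (−1)^{n − #cycles} = (−1)^{341−14} = (−1)^327 = -1.
Via Zolotarev, sign(π_{136}) = (136|341) = -1.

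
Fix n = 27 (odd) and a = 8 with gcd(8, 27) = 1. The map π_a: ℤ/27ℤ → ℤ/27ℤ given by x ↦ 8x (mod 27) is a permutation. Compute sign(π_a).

Orbit of 17 under x↦8x: [17, 1, 8, 10, 26, 19]… (length divides ord_27(8)).
Cycle lengths of π_8 on ℤ/27ℤ: [6, 6, 6, 2, 2, 2, 2, 1]; 8 cycles in total.
n − c = 27 − 8 = 19; sign = (−1)^19 = -1.

-1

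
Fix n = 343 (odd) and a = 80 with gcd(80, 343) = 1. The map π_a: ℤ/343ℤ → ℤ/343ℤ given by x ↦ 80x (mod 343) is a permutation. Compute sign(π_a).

Orbit of 263 under x↦80x: [263, 117, 99, 31, 79, 146, 18]… (length divides ord_343(80)).
The orbit structure of x ↦ 80x mod 343: 16 orbits of sizes [42, 42, 42, 42, 42, 42, 42, 6, 6, 6, 6, 6, 6, 6, 6, 1].
sign(π) = (−1)^{n − #cycles} = (−1)^{343−16} = (−1)^327 = -1.

-1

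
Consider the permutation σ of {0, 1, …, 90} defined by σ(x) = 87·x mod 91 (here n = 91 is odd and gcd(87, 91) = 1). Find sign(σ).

-1

Orbit of 27 under x↦87x: [27, 74, 68, 1, 87, 16]… (length divides ord_91(87)).
Decompose π into cycles: lengths [6, 6, 6, 6, 6, 6, 6, 6, 6, 6, 6, 6, 6, 3, 3, 3, 3, 1] (18 cycles, including the fixed point 0).
91 − 18 = 73 transpositions; sign(π) = (−1)^73 = -1.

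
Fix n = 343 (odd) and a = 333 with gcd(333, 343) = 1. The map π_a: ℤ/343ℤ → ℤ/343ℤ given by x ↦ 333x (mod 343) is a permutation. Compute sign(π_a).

Start at x=267: 267 → 74 → 289 → 197 → 88 → 149 → 225 → … (one orbit).
Cycle type of π: 147×2 + 21×2 + 3×2 + 1; total 7 cycles.
Σ(ℓ_i−1) = 343−7 = 336; sign = (−1)^336 = +1.
Via Zolotarev, sign(π_{333}) = (333|343) = +1.

+1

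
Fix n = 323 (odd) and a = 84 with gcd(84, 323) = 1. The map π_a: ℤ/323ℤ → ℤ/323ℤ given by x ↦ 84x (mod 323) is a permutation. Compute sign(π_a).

Start at x=1: 1 → 84 → 273 → 322 → 239 → 50 → 1 (one orbit).
π_84 has 60 disjoint cycles with lengths [6, 6, 6, 6, 6, 6, 6, 6, 6, 6, 6, 6, 6, 6, 6, 6, 6, 6, 6, 6, 6, 6, 6, 6, 6, 6, 6, 6, 6, 6, 6, 6, 6, 6, 6, 6, 6, 6, 6, 6, 6, 6, 6, 6, 6, 6, 6, 6, 6, 6, 6, 2, 2, 2, 2, 2, 2, 2, 2, 1] on {0,…,322}.
Σ(ℓ_i−1) = 323−60 = 263; sign = (−1)^263 = -1.
(84|323)_J = -1 (Zolotarev's lemma cross-check).

-1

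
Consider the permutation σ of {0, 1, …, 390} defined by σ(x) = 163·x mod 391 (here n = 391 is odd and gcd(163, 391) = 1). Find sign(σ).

Trace 220: π^k(220) = [220, 279, 121, 173, 47, 232, 280] for k=0..6.
Decompose π into cycles: lengths [176, 176, 16, 11, 11, 1] (6 cycles, including the fixed point 0).
sign(π) = (−1)^{n − #cycles} = (−1)^{391−6} = (−1)^385 = -1.
Check: (163/391) = -1 by Zolotarev.

-1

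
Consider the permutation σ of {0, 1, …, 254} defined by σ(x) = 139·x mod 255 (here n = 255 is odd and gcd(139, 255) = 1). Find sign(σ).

-1

Start at x=109: 109 → 106 → 199 → 121 → 244 → 1 → 139 → … (one orbit).
Decompose π into cycles: lengths [16, 16, 16, 16, 16, 16, 16, 16, 16, 16, 16, 16, 16, 16, 16, 2, 2, 2, 2, 2, 2, 1, 1, 1] (24 cycles, including the fixed point 0).
sign(π) = (−1)^{n − #cycles} = (−1)^{255−24} = (−1)^231 = -1.
The Jacobi symbol (139|255) = -1 (Zolotarev) agrees.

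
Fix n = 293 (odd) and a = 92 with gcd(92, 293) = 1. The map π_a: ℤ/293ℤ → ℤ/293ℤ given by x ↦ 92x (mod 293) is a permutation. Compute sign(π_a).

-1

Trace 179: π^k(179) = [179, 60, 246, 71, 86, 1, 92] for k=0..6.
Cycle lengths of π_92 on ℤ/293ℤ: [292, 1]; 2 cycles in total.
sign(π) = (−1)^{n − #cycles} = (−1)^{293−2} = (−1)^291 = -1.
Via Zolotarev, sign(π_{92}) = (92|293) = -1.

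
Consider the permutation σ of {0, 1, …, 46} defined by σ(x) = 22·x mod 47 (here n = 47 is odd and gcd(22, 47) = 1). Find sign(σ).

-1

Start at x=3: 3 → 19 → 42 → 31 → 24 → 11 → 7 → … (one orbit).
π_22 has 2 disjoint cycles with lengths [46, 1] on {0,…,46}.
With 2 cycles on 47 points, sign = (−1)^{47−2} = -1.
Check: (22/47) = -1 by Zolotarev.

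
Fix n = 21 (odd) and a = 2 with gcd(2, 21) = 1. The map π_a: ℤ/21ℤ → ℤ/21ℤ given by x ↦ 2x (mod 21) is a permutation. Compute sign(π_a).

Orbit of 4 under x↦2x: [4, 8, 16, 11, 1, 2]… (length divides ord_21(2)).
π_2 has 6 disjoint cycles with lengths [6, 6, 3, 3, 2, 1] on {0,…,20}.
Σ(ℓ_i−1) = 21−6 = 15; sign = (−1)^15 = -1.
The Jacobi symbol (2|21) = -1 (Zolotarev) agrees.

-1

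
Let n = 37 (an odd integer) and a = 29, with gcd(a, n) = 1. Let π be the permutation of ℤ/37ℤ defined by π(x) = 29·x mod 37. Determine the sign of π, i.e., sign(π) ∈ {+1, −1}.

Orbit of 27 under x↦29x: [27, 6, 26, 14, 36, 8, 10]… (length divides ord_37(29)).
The orbit structure of x ↦ 29x mod 37: 4 orbits of sizes [12, 12, 12, 1].
sign(π) = (−1)^{n − #cycles} = (−1)^{37−4} = (−1)^33 = -1.
The Jacobi symbol (29|37) = -1 (Zolotarev) agrees.

-1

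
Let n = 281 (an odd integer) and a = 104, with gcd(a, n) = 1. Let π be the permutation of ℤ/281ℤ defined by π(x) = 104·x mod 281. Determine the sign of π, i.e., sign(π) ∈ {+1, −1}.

Trace 169: π^k(169) = [169, 154, 280, 177, 143, 260, 64] for k=0..6.
Cycle type of π: 280 + 1; total 2 cycles.
Σ(ℓ_i−1) = 281−2 = 279; sign = (−1)^279 = -1.
Via Zolotarev, sign(π_{104}) = (104|281) = -1.

-1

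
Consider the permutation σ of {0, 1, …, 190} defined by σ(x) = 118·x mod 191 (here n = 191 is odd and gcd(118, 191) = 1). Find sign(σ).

+1

Start at x=8: 8 → 180 → 39 → 18 → 23 → 40 → 136 → … (one orbit).
The orbit structure of x ↦ 118x mod 191: 3 orbits of sizes [95, 95, 1].
n − c = 191 − 3 = 188; sign = (−1)^188 = +1.
Check: (118/191) = +1 by Zolotarev.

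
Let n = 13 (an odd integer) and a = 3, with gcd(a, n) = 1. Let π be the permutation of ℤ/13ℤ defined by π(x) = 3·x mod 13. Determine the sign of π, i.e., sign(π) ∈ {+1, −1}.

Start at x=3: 3 → 9 → 1 → 3 (one orbit).
Cycle type of π: 3×4 + 1; total 5 cycles.
Σ(ℓ_i−1) = 13−5 = 8; sign = (−1)^8 = +1.
(3|13)_J = +1 (Zolotarev's lemma cross-check).

+1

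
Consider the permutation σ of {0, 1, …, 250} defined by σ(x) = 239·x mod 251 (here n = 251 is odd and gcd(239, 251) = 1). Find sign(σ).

Trace 23: π^k(23) = [23, 226, 49, 165, 28, 166, 16] for k=0..6.
2 cycles of lengths [250, 1].
sign(π) = (−1)^{n − #cycles} = (−1)^{251−2} = (−1)^249 = -1.
Check: (239/251) = -1 by Zolotarev.

-1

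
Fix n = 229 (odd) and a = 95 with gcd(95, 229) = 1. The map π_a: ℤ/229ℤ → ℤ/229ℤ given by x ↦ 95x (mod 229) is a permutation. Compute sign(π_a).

Trace 95: π^k(95) = [95, 94, 228, 134, 135, 1] for k=0..5.
Decompose π into cycles: lengths [6, 6, 6, 6, 6, 6, 6, 6, 6, 6, 6, 6, 6, 6, 6, 6, 6, 6, 6, 6, 6, 6, 6, 6, 6, 6, 6, 6, 6, 6, 6, 6, 6, 6, 6, 6, 6, 6, 1] (39 cycles, including the fixed point 0).
39 cycles on 229: each ℓ→(−1)^(ℓ−1), product (−1)^190 = +1.

+1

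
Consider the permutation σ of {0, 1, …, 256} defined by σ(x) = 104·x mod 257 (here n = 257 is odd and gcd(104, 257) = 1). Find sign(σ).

Start at x=195: 195 → 234 → 178 → 8 → 61 → 176 → 57 → … (one orbit).
π_104 has 3 disjoint cycles with lengths [128, 128, 1] on {0,…,256}.
n − c = 257 − 3 = 254; sign = (−1)^254 = +1.

+1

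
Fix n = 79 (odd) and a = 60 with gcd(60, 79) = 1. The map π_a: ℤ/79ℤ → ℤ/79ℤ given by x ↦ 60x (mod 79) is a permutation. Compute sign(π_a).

-1

Orbit of 78 under x↦60x: [78, 19, 34, 65, 29, 2, 41]… (length divides ord_79(60)).
The orbit structure of x ↦ 60x mod 79: 2 orbits of sizes [78, 1].
2 cycles on 79: each ℓ→(−1)^(ℓ−1), product (−1)^77 = -1.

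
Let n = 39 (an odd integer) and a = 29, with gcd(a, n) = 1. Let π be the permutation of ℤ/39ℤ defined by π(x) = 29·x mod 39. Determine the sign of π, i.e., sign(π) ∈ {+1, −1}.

-1

Trace 35: π^k(35) = [35, 1, 29, 22, 14, 16] for k=0..5.
Cycle lengths of π_29 on ℤ/39ℤ: [6, 6, 6, 6, 3, 3, 3, 3, 2, 1]; 10 cycles in total.
sign(π) = (−1)^{n − #cycles} = (−1)^{39−10} = (−1)^29 = -1.
Via Zolotarev, sign(π_{29}) = (29|39) = -1.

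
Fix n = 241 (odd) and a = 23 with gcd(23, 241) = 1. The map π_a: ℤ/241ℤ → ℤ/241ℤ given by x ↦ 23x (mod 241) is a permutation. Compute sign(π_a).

-1

Trace 177: π^k(177) = [177, 215, 125, 224, 91, 165, 180] for k=0..6.
π_23 has 4 disjoint cycles with lengths [80, 80, 80, 1] on {0,…,240}.
241 − 4 = 237 transpositions; sign(π) = (−1)^237 = -1.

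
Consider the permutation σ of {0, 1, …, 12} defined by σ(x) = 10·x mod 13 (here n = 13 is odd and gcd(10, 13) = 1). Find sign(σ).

Orbit of 4 under x↦10x: [4, 1, 10, 9, 12, 3]… (length divides ord_13(10)).
Cycle lengths of π_10 on ℤ/13ℤ: [6, 6, 1]; 3 cycles in total.
Σ(ℓ_i−1) = 13−3 = 10; sign = (−1)^10 = +1.
The Jacobi symbol (10|13) = +1 (Zolotarev) agrees.

+1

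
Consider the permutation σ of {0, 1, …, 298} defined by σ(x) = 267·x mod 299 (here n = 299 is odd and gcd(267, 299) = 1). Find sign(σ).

Trace 112: π^k(112) = [112, 4, 171, 209, 189, 231, 83] for k=0..6.
Decompose π into cycles: lengths [132, 132, 22, 12, 1] (5 cycles, including the fixed point 0).
5 cycles on 299: each ℓ→(−1)^(ℓ−1), product (−1)^294 = +1.

+1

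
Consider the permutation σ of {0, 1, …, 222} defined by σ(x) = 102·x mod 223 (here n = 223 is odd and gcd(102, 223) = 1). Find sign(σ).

Trace 186: π^k(186) = [186, 17, 173, 29, 59, 220, 140] for k=0..6.
π_102 has 2 disjoint cycles with lengths [222, 1] on {0,…,222}.
Σ(ℓ_i−1) = 223−2 = 221; sign = (−1)^221 = -1.
Check: (102/223) = -1 by Zolotarev.

-1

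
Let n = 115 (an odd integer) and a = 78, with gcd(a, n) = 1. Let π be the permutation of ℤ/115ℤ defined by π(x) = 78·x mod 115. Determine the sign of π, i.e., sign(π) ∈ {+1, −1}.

-1

Orbit of 81 under x↦78x: [81, 108, 29, 77, 26, 73, 59]… (length divides ord_115(78)).
The orbit structure of x ↦ 78x mod 115: 6 orbits of sizes [44, 44, 11, 11, 4, 1].
n − c = 115 − 6 = 109; sign = (−1)^109 = -1.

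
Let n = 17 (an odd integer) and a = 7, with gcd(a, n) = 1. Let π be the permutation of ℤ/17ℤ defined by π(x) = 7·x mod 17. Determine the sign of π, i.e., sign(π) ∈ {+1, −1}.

Trace 10: π^k(10) = [10, 2, 14, 13, 6, 8, 5] for k=0..6.
Decompose π into cycles: lengths [16, 1] (2 cycles, including the fixed point 0).
2 cycles on 17: each ℓ→(−1)^(ℓ−1), product (−1)^15 = -1.

-1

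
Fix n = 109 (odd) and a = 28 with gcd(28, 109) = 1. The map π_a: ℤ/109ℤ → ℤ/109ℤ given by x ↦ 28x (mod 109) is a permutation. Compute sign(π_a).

+1

Orbit of 74 under x↦28x: [74, 1, 28, 21, 43, 5, 31]… (length divides ord_109(28)).
3 cycles of lengths [54, 54, 1].
n − c = 109 − 3 = 106; sign = (−1)^106 = +1.
The Jacobi symbol (28|109) = +1 (Zolotarev) agrees.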